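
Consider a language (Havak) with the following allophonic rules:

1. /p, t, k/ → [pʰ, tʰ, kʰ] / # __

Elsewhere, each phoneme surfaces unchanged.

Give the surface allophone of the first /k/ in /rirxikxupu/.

[k]

/k/ (between /i/ and /x/): rule 1 targets it, but not word-initially → unchanged [k].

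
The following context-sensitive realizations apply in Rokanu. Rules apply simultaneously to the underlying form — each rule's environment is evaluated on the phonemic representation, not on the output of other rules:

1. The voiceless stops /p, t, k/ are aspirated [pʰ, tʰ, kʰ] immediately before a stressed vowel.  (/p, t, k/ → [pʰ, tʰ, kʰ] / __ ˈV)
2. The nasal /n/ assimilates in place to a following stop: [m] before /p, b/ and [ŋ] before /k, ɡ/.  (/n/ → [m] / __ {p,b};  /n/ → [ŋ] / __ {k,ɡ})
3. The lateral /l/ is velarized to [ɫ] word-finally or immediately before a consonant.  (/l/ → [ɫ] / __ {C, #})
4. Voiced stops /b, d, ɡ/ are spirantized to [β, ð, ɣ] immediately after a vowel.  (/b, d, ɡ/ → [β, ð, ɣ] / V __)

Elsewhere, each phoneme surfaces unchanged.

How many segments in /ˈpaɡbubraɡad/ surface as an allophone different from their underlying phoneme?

Segments that undergo a rule: /p/ → [pʰ] (rule 1); /ɡ/ → [ɣ] (rule 4); /b/ → [β] (rule 4); /ɡ/ → [ɣ] (rule 4); /d/ → [ð] (rule 4).
All other segments surface unchanged.

5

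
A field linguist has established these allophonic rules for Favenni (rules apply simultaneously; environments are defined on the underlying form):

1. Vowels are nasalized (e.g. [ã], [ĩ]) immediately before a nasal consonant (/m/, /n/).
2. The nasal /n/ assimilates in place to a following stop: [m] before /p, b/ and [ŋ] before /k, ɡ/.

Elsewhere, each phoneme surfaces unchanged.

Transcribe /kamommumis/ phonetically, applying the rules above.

[kãmõmmũmis]

/k/ (word-initial): no rule targets it → [k].
Rule 1 applies to /a/ (between /k/ and /m/: before a nasal consonant) → [ã].
/m/ (between /a/ and /o/): no rule targets it → [m].
/o/ (between /m/ and /m/) occurs before a nasal consonant → [õ] by rule 1.
/m/ stays [m].
/m/ stays [m].
/u/ (between /m/ and /m/): before a nasal consonant, so rule 1 applies → [ũ].
/m/ (between /u/ and /i/) is unaffected → [m].
/i/ (between /m/ and /s/) is in the target of rule 1 but the environment (before a nasal consonant) is not met → [i].
/s/ (word-final): no rule targets it → [s].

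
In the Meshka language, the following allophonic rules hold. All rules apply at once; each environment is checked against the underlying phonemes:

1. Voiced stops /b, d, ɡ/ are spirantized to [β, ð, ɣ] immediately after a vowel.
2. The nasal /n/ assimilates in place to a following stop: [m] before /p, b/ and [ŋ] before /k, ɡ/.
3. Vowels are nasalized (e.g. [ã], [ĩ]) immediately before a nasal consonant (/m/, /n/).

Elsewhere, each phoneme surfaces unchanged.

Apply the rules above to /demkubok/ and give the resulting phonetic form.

[dẽmkuβok]

/d/ (word-initial) fails the environment for rule 1, so it stays [d].
/e/ (between /d/ and /m/): before a nasal consonant, so rule 3 applies → [ẽ].
/u/ (between /k/ and /b/) is in the target of rule 3 but the environment (before a nasal consonant) is not met → [u].
/b/ (between /u/ and /o/) occurs immediately after a vowel → [β] by rule 1.
/o/ (between /b/ and /k/) fails the environment for rule 3, so it stays [o].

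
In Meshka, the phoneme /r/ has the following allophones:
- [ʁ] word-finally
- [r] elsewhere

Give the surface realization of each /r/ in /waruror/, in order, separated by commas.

Occurrence 1 (position 3): no conditioning environment matches → elsewhere allophone [r].
Occurrence 2 (position 5): no conditioning environment matches → elsewhere allophone [r].
Occurrence 3 (position 7): word-finally → [ʁ].

[r], [r], [ʁ]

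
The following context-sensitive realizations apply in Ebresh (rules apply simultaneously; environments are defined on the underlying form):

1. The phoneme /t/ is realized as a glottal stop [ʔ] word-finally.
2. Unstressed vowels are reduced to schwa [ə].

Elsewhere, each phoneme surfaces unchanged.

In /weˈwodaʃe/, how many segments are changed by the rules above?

3

Segments that undergo a rule: /e/ → [ə] (rule 2); /a/ → [ə] (rule 2); /e/ → [ə] (rule 2).
All other segments surface unchanged.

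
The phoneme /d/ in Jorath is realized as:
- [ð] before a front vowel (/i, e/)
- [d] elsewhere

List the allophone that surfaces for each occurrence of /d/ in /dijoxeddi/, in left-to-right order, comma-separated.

[ð], [d], [ð]

Occurrence 1 (position 1): before a front vowel (/i, e/) → [ð].
Occurrence 2 (position 7): no conditioning environment matches → elsewhere allophone [d].
Occurrence 3 (position 8): before a front vowel (/i, e/) → [ð].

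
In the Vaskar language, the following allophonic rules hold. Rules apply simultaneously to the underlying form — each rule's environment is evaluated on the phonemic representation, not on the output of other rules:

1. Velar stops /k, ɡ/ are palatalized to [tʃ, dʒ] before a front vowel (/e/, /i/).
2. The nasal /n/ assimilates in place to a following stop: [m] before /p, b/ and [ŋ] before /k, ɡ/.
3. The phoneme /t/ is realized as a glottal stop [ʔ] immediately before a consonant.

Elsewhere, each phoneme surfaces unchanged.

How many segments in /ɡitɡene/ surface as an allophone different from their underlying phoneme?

Segments that undergo a rule: /ɡ/ → [dʒ] (rule 1); /t/ → [ʔ] (rule 3); /ɡ/ → [dʒ] (rule 1).
All other segments surface unchanged.

3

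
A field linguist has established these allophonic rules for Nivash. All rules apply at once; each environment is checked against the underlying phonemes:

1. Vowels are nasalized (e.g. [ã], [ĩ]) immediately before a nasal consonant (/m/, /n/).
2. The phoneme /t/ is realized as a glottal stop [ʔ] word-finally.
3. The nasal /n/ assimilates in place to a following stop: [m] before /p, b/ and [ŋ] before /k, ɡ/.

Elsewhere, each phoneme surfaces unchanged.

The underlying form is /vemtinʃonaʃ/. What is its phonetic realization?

/v/ (word-initial): no rule targets it → [v].
/e/ meets the environment for rule 1 (before a nasal consonant) → [ẽ].
/m/ — not in any rule's target class → [m].
/t/ (between /m/ and /i/) is in the target of rule 2 but the environment (word-finally) is not met → [t].
/i/ meets the environment for rule 1 (before a nasal consonant) → [ĩ].
/n/ — between /i/ and /ʃ/; rule 3 does not apply here → [n].
/ʃ/ — not in any rule's target class → [ʃ].
Rule 1 applies to /o/ (between /ʃ/ and /n/: before a nasal consonant) → [õ].
/n/ (between /o/ and /a/) is in the target of rule 3 but the environment (before a labial or velar stop) is not met → [n].
/a/ (between /n/ and /ʃ/) fails the environment for rule 1, so it stays [a].
/ʃ/ stays [ʃ].

[vẽmtĩnʃõnaʃ]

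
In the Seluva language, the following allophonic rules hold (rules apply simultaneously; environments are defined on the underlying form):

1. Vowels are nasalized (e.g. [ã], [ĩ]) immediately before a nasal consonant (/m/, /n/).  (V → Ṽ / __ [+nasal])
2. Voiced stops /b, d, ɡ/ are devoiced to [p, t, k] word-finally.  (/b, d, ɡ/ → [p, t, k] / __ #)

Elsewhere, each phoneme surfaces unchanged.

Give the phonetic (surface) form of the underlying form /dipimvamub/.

/d/ (word-initial) is in the target of rule 2 but the environment (word-finally) is not met → [d].
/i/ (between /d/ and /p/) is in the target of rule 1 but the environment (before a nasal consonant) is not met → [i].
/p/ stays [p].
/i/ — between /p/ and /m/, before a nasal consonant — surfaces as [ĩ] (rule 1).
/m/ stays [m].
/v/ (between /m/ and /a/): no rule targets it → [v].
/a/ meets the environment for rule 1 (before a nasal consonant) → [ã].
/m/ (between /a/ and /u/) is unaffected → [m].
/u/ (between /m/ and /b/) fails the environment for rule 1, so it stays [u].
/b/ (word-final) occurs word-finally → [p] by rule 2.

[dipĩmvãmup]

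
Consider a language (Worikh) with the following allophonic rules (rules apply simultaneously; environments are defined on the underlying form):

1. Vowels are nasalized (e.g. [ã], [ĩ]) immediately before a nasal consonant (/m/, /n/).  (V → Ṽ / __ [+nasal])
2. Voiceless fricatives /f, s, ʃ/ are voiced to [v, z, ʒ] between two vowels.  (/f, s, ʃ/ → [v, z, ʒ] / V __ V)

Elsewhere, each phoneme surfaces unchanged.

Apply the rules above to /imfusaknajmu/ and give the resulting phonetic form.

Rule 1 applies to /i/ (word-initial: before a nasal consonant) → [ĩ].
/m/ stays [m].
/f/ (between /m/ and /u/): rule 2 targets it, but not between two vowels → unchanged [f].
/u/ — between /f/ and /s/; rule 1 does not apply here → [u].
/s/ — between /u/ and /a/, between two vowels — surfaces as [z] (rule 2).
/a/ (between /s/ and /k/) fails the environment for rule 1, so it stays [a].
/k/ — not in any rule's target class → [k].
/n/ — not in any rule's target class → [n].
/a/ (between /n/ and /j/) is in the target of rule 1 but the environment (before a nasal consonant) is not met → [a].
/j/ (between /a/ and /m/): no rule targets it → [j].
/m/ stays [m].
/u/ (word-final) is in the target of rule 1 but the environment (before a nasal consonant) is not met → [u].

[ĩmfuzaknajmu]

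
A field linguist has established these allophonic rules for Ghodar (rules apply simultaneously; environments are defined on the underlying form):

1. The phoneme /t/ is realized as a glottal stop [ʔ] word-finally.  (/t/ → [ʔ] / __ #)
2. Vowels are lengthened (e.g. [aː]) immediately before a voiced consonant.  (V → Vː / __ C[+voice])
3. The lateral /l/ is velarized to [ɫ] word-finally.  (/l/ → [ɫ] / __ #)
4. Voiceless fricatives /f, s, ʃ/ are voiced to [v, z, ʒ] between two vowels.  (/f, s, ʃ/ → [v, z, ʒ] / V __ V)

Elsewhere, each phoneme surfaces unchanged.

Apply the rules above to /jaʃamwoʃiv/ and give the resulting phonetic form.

[jaʒaːmwoʒiːv]

/j/ stays [j].
/a/ (between /j/ and /ʃ/) fails the environment for rule 2, so it stays [a].
/ʃ/ — between /a/ and /a/, between two vowels — surfaces as [ʒ] (rule 4).
/a/ meets the environment for rule 2 (before a voiced consonant) → [aː].
/m/ (between /a/ and /w/): no rule targets it → [m].
/w/ (between /m/ and /o/): no rule targets it → [w].
/o/ (between /w/ and /ʃ/): rule 2 targets it, but not before a voiced consonant → unchanged [o].
/ʃ/ (between /o/ and /i/): between two vowels, so rule 4 applies → [ʒ].
/i/ meets the environment for rule 2 (before a voiced consonant) → [iː].
/v/ — not in any rule's target class → [v].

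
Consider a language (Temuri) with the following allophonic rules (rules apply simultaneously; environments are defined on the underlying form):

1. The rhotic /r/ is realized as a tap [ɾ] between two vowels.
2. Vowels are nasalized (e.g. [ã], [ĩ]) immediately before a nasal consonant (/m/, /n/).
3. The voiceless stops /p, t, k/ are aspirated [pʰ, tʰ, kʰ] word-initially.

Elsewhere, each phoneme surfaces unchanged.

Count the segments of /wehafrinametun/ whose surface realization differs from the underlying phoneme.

3

Segments that undergo a rule: /i/ → [ĩ] (rule 2); /a/ → [ã] (rule 2); /u/ → [ũ] (rule 2).
All other segments surface unchanged.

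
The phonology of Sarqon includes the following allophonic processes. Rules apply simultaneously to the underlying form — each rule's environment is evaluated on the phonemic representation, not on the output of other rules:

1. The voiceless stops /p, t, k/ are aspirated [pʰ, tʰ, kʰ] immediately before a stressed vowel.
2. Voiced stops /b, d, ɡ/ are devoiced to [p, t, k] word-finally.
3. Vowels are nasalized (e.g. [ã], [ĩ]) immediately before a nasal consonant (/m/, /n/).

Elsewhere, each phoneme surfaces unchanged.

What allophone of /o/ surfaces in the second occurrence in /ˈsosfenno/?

/o/ (word-final) fails the environment for rule 3, so it stays [o].

[o]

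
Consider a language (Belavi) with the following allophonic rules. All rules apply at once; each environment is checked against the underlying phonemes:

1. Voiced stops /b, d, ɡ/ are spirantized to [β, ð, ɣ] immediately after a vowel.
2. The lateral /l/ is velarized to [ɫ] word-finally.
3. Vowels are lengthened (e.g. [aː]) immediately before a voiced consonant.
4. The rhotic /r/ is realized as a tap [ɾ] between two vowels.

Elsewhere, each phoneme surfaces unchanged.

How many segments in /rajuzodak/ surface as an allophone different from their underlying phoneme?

Segments that undergo a rule: /a/ → [aː] (rule 3); /u/ → [uː] (rule 3); /o/ → [oː] (rule 3); /d/ → [ð] (rule 1).
All other segments surface unchanged.

4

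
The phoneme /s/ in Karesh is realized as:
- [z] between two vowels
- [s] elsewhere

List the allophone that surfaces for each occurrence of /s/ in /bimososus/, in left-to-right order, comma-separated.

Occurrence 1 (position 5): between two vowels → [z].
Occurrence 2 (position 7): between two vowels → [z].
Occurrence 3 (position 9): no conditioning environment matches → elsewhere allophone [s].

[z], [z], [s]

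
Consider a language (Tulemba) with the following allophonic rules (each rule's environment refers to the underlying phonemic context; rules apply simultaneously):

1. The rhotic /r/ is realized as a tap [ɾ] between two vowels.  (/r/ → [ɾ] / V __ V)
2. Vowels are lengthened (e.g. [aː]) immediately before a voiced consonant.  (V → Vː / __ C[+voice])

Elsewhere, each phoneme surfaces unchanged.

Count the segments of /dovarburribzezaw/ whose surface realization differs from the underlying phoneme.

6

Segments that undergo a rule: /o/ → [oː] (rule 2); /a/ → [aː] (rule 2); /u/ → [uː] (rule 2); /i/ → [iː] (rule 2); /e/ → [eː] (rule 2); /a/ → [aː] (rule 2).
All other segments surface unchanged.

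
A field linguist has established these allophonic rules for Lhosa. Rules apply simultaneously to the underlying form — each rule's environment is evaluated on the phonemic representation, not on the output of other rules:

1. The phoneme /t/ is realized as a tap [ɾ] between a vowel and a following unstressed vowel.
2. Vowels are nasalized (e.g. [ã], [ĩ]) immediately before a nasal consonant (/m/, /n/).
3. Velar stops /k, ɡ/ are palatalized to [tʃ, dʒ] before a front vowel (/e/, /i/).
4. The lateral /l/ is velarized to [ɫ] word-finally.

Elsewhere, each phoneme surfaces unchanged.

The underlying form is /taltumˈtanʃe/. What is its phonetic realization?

/t/ (word-initial) fails the environment for rule 1, so it stays [t].
/a/ (between /t/ and /l/) is in the target of rule 2 but the environment (before a nasal consonant) is not met → [a].
/l/ (between /a/ and /t/) fails the environment for rule 4, so it stays [l].
/t/ (between /l/ and /u/): rule 1 targets it, but not between a vowel and a following unstressed vowel → unchanged [t].
/u/ — between /t/ and /m/, before a nasal consonant — surfaces as [ũ] (rule 2).
/m/ (between /u/ and /t/): no rule targets it → [m].
/t/ (between /m/ and /a/) is in the target of rule 1 but the environment (between a vowel and a following unstressed vowel) is not met → [t].
Rule 2 applies to /a/ (between /t/ and /n/: before a nasal consonant) → [ã].
/n/ stays [n].
/ʃ/ (between /n/ and /e/): no rule targets it → [ʃ].
/e/ (word-final) fails the environment for rule 2, so it stays [e].

[taltũmˈtãnʃe]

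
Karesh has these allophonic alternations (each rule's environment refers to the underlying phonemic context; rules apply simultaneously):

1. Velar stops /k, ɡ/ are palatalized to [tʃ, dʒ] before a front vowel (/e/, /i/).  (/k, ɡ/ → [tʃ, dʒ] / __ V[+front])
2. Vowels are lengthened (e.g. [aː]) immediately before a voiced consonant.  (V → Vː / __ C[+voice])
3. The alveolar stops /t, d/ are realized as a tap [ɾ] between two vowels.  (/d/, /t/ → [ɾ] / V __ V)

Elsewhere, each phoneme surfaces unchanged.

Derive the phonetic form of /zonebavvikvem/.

/z/ (word-initial): no rule targets it → [z].
/o/ — between /z/ and /n/, before a voiced consonant — surfaces as [oː] (rule 2).
/n/ — not in any rule's target class → [n].
/e/ (between /n/ and /b/): before a voiced consonant, so rule 2 applies → [eː].
/b/ stays [b].
/a/ — between /b/ and /v/, before a voiced consonant — surfaces as [aː] (rule 2).
/v/ (between /a/ and /v/): no rule targets it → [v].
/v/ (between /v/ and /i/) is unaffected → [v].
/i/ — between /v/ and /k/; rule 2 does not apply here → [i].
/k/ (between /i/ and /v/) is in the target of rule 1 but the environment (before a front vowel) is not met → [k].
/v/ (between /k/ and /e/) is unaffected → [v].
/e/ — between /v/ and /m/, before a voiced consonant — surfaces as [eː] (rule 2).
/m/ stays [m].

[zoːneːbaːvvikveːm]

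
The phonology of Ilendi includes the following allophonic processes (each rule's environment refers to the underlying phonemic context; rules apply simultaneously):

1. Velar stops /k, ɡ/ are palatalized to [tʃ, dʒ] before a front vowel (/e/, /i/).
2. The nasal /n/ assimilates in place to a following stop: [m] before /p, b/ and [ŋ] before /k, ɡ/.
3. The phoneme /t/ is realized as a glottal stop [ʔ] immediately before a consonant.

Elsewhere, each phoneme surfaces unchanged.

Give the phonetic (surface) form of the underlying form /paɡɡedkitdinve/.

/p/ — not in any rule's target class → [p].
/a/ (between /p/ and /ɡ/) is unaffected → [a].
/ɡ/ (between /a/ and /ɡ/): rule 1 targets it, but not before a front vowel → unchanged [ɡ].
Rule 1 applies to /ɡ/ (between /ɡ/ and /e/: before a front vowel) → [dʒ].
/e/ (between /ɡ/ and /d/): no rule targets it → [e].
/d/ (between /e/ and /k/): no rule targets it → [d].
/k/ — between /d/ and /i/, before a front vowel — surfaces as [tʃ] (rule 1).
/i/ (between /k/ and /t/) is unaffected → [i].
Rule 3 applies to /t/ (between /i/ and /d/: immediately before a consonant) → [ʔ].
/d/ (between /t/ and /i/): no rule targets it → [d].
/i/ — not in any rule's target class → [i].
/n/ (between /i/ and /v/) is in the target of rule 2 but the environment (before a labial or velar stop) is not met → [n].
/v/ (between /n/ and /e/) is unaffected → [v].
/e/ (word-final): no rule targets it → [e].

[paɡdʒedtʃiʔdinve]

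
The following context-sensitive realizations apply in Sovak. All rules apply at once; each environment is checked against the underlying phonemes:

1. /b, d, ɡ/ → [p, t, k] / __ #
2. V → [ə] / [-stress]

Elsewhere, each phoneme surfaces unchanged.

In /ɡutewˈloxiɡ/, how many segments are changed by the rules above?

4

Segments that undergo a rule: /u/ → [ə] (rule 2); /e/ → [ə] (rule 2); /i/ → [ə] (rule 2); /ɡ/ → [k] (rule 1).
All other segments surface unchanged.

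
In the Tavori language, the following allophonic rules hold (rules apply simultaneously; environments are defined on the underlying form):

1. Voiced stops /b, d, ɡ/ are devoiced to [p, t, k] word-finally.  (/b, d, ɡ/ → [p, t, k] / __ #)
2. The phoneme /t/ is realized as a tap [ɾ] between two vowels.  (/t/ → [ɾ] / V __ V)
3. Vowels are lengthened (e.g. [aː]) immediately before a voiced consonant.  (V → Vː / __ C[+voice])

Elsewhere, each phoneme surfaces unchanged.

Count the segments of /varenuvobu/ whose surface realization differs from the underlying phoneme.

4

Segments that undergo a rule: /a/ → [aː] (rule 3); /e/ → [eː] (rule 3); /u/ → [uː] (rule 3); /o/ → [oː] (rule 3).
All other segments surface unchanged.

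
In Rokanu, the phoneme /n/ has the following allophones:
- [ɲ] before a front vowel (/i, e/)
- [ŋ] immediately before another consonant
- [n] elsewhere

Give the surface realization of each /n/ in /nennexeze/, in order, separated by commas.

[ɲ], [ŋ], [ɲ]

Occurrence 1 (position 1): before a front vowel (/i, e/) → [ɲ].
Occurrence 2 (position 3): immediately before another consonant → [ŋ].
Occurrence 3 (position 4): before a front vowel (/i, e/) → [ɲ].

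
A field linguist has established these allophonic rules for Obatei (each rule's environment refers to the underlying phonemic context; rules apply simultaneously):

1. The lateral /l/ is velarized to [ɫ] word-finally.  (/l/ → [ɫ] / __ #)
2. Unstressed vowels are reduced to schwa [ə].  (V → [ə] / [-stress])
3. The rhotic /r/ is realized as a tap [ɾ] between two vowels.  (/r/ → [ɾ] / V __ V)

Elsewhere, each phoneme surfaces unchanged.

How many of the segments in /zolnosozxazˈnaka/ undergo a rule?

Segments that undergo a rule: /o/ → [ə] (rule 2); /o/ → [ə] (rule 2); /o/ → [ə] (rule 2); /a/ → [ə] (rule 2); /a/ → [ə] (rule 2).
All other segments surface unchanged.

5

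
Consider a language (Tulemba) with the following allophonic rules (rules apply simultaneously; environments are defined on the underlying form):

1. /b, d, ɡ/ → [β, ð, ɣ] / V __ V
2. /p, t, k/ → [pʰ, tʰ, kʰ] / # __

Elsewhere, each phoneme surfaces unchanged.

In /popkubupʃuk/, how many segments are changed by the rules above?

Segments that undergo a rule: /p/ → [pʰ] (rule 2); /b/ → [β] (rule 1).
All other segments surface unchanged.

2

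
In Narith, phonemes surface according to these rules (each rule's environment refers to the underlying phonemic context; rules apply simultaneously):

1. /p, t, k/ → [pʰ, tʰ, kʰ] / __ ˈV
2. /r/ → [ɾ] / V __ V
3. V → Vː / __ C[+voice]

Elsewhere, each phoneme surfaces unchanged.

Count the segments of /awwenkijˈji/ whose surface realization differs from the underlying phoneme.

3

Segments that undergo a rule: /a/ → [aː] (rule 3); /e/ → [eː] (rule 3); /i/ → [iː] (rule 3).
All other segments surface unchanged.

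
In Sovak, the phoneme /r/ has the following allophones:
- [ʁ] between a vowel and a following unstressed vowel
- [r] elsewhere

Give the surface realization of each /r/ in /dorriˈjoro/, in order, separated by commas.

Occurrence 1 (position 3): no conditioning environment matches → elsewhere allophone [r].
Occurrence 2 (position 4): no conditioning environment matches → elsewhere allophone [r].
Occurrence 3 (position 8): between a vowel and a following unstressed vowel → [ʁ].

[r], [r], [ʁ]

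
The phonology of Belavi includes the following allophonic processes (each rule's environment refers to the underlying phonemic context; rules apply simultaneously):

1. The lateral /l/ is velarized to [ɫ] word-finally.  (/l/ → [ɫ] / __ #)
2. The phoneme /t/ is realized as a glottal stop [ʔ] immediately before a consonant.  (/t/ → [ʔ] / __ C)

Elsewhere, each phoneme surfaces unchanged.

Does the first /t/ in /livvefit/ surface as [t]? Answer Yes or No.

/t/ — word-final; rule 2 does not apply here → [t].
The actual realization is [t], which matches [t].

Yes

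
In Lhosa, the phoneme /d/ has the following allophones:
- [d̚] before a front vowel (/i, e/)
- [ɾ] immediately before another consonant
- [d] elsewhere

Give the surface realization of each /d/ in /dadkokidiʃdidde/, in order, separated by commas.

[d], [ɾ], [d̚], [d̚], [ɾ], [d̚]

Occurrence 1 (position 1): no conditioning environment matches → elsewhere allophone [d].
Occurrence 2 (position 3): immediately before another consonant → [ɾ].
Occurrence 3 (position 8): before a front vowel (/i, e/) → [d̚].
Occurrence 4 (position 11): before a front vowel (/i, e/) → [d̚].
Occurrence 5 (position 13): immediately before another consonant → [ɾ].
Occurrence 6 (position 14): before a front vowel (/i, e/) → [d̚].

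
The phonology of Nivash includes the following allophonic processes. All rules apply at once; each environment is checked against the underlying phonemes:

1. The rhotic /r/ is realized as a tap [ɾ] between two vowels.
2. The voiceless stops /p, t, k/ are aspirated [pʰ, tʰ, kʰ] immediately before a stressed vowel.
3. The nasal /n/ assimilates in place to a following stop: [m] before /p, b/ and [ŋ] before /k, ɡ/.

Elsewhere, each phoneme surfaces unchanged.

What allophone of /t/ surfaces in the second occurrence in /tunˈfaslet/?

/t/ (word-final) is in the target of rule 2 but the environment (immediately before a stressed vowel) is not met → [t].

[t]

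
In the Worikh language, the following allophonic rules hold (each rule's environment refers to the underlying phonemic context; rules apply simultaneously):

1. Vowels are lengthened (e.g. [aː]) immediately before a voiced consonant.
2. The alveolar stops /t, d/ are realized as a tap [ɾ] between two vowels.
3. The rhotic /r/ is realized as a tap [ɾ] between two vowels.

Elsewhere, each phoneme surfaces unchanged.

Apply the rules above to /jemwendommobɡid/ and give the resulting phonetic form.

[jeːmweːndoːmmoːbɡiːd]

/j/ — not in any rule's target class → [j].
/e/ (between /j/ and /m/): before a voiced consonant, so rule 1 applies → [eː].
/m/ — not in any rule's target class → [m].
/w/ (between /m/ and /e/) is unaffected → [w].
/e/ meets the environment for rule 1 (before a voiced consonant) → [eː].
/n/ (between /e/ and /d/) is unaffected → [n].
/d/ — between /n/ and /o/; rule 2 does not apply here → [d].
/o/ (between /d/ and /m/): before a voiced consonant, so rule 1 applies → [oː].
/m/ (between /o/ and /m/) is unaffected → [m].
/m/ stays [m].
/o/ (between /m/ and /b/): before a voiced consonant, so rule 1 applies → [oː].
/b/ (between /o/ and /ɡ/): no rule targets it → [b].
/ɡ/ stays [ɡ].
/i/ (between /ɡ/ and /d/) occurs before a voiced consonant → [iː] by rule 1.
/d/ (word-final): rule 2 targets it, but not between two vowels → unchanged [d].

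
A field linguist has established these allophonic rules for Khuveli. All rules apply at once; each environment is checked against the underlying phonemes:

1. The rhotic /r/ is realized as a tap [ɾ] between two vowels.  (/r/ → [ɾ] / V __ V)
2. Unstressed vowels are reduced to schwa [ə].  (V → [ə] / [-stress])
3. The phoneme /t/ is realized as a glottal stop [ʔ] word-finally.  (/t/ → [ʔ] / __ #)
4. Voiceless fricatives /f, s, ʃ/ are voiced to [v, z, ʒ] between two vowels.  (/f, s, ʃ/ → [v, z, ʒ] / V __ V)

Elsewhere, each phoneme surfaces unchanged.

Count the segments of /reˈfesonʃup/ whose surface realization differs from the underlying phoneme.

Segments that undergo a rule: /e/ → [ə] (rule 2); /f/ → [v] (rule 4); /s/ → [z] (rule 4); /o/ → [ə] (rule 2); /u/ → [ə] (rule 2).
All other segments surface unchanged.

5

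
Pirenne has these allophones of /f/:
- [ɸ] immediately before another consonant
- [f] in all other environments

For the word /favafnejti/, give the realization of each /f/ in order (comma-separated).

[f], [ɸ]

Occurrence 1 (position 1): no conditioning environment matches → elsewhere allophone [f].
Occurrence 2 (position 5): immediately before another consonant → [ɸ].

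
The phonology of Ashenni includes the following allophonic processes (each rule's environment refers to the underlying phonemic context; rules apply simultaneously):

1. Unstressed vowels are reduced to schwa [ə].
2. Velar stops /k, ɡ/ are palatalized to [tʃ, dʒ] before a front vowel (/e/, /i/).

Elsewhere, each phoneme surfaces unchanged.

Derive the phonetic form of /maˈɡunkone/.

[məˈɡunkənə]

/a/ (between /m/ and /ɡ/) occurs in an unstressed syllable → [ə] by rule 1.
/ɡ/ (between /a/ and /u/): rule 2 targets it, but not before a front vowel → unchanged [ɡ].
/u/ (between /ɡ/ and /n/): rule 1 targets it, but not in an unstressed syllable → unchanged [u].
/k/ (between /n/ and /o/) fails the environment for rule 2, so it stays [k].
/o/ — between /k/ and /n/, in an unstressed syllable — surfaces as [ə] (rule 1).
/e/ — word-final, in an unstressed syllable — surfaces as [ə] (rule 1).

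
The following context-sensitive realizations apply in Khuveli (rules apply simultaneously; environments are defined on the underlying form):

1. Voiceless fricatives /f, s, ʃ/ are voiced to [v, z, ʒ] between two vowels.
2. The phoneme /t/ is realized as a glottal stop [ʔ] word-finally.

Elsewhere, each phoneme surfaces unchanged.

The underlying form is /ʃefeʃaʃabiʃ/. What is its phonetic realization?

[ʃeveʒaʒabiʃ]

/ʃ/ — word-initial; rule 1 does not apply here → [ʃ].
/f/ (between /e/ and /e/) occurs between two vowels → [v] by rule 1.
/ʃ/ — between /e/ and /a/, between two vowels — surfaces as [ʒ] (rule 1).
/ʃ/ (between /a/ and /a/) occurs between two vowels → [ʒ] by rule 1.
/ʃ/ (word-final) is in the target of rule 1 but the environment (between two vowels) is not met → [ʃ].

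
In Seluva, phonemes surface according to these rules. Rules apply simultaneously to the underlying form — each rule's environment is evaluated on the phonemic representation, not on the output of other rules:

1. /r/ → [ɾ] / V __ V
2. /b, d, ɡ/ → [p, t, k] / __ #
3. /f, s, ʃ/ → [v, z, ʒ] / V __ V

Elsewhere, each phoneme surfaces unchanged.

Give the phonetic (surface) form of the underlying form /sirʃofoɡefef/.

/s/ (word-initial) fails the environment for rule 3, so it stays [s].
/i/ (between /s/ and /r/) is unaffected → [i].
/r/ (between /i/ and /ʃ/) fails the environment for rule 1, so it stays [r].
/ʃ/ — between /r/ and /o/; rule 3 does not apply here → [ʃ].
/o/ (between /ʃ/ and /f/): no rule targets it → [o].
/f/ meets the environment for rule 3 (between two vowels) → [v].
/o/ (between /f/ and /ɡ/) is unaffected → [o].
/ɡ/ (between /o/ and /e/) fails the environment for rule 2, so it stays [ɡ].
/e/ (between /ɡ/ and /f/) is unaffected → [e].
/f/ (between /e/ and /e/) occurs between two vowels → [v] by rule 3.
/e/ (between /f/ and /f/) is unaffected → [e].
/f/ (word-final) is in the target of rule 3 but the environment (between two vowels) is not met → [f].

[sirʃovoɡevef]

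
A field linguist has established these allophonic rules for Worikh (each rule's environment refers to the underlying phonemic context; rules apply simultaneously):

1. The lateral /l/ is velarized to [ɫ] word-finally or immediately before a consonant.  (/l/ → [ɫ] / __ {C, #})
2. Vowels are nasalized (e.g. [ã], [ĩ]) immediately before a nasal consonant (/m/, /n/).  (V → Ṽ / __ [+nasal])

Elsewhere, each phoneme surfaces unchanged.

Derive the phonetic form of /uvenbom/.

/u/ (word-initial): rule 2 targets it, but not before a nasal consonant → unchanged [u].
/e/ (between /v/ and /n/) occurs before a nasal consonant → [ẽ] by rule 2.
/o/ (between /b/ and /m/) occurs before a nasal consonant → [õ] by rule 2.

[uvẽnbõm]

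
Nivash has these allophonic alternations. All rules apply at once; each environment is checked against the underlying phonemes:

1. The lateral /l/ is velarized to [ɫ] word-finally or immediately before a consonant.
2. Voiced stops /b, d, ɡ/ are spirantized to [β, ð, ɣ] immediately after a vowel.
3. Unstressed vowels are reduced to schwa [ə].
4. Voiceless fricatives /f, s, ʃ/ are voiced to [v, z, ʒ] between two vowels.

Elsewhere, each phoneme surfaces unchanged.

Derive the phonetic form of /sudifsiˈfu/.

/s/ (word-initial): rule 4 targets it, but not between two vowels → unchanged [s].
/u/ (between /s/ and /d/) occurs in an unstressed syllable → [ə] by rule 3.
/d/ — between /u/ and /i/, immediately after a vowel — surfaces as [ð] (rule 2).
/i/ (between /d/ and /f/): in an unstressed syllable, so rule 3 applies → [ə].
/f/ (between /i/ and /s/) is in the target of rule 4 but the environment (between two vowels) is not met → [f].
/s/ (between /f/ and /i/) is in the target of rule 4 but the environment (between two vowels) is not met → [s].
/i/ meets the environment for rule 3 (in an unstressed syllable) → [ə].
/f/ (between /i/ and /u/) occurs between two vowels → [v] by rule 4.
/u/ (word-final) is in the target of rule 3 but the environment (in an unstressed syllable) is not met → [u].

[səðəfsəˈvu]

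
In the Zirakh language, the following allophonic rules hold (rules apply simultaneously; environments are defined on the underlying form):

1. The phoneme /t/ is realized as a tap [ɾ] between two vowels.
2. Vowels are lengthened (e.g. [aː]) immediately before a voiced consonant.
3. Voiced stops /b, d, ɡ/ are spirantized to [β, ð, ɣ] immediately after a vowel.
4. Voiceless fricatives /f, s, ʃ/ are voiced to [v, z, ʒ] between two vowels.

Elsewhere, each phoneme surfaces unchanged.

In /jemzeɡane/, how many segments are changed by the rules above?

Segments that undergo a rule: /e/ → [eː] (rule 2); /e/ → [eː] (rule 2); /ɡ/ → [ɣ] (rule 3); /a/ → [aː] (rule 2).
All other segments surface unchanged.

4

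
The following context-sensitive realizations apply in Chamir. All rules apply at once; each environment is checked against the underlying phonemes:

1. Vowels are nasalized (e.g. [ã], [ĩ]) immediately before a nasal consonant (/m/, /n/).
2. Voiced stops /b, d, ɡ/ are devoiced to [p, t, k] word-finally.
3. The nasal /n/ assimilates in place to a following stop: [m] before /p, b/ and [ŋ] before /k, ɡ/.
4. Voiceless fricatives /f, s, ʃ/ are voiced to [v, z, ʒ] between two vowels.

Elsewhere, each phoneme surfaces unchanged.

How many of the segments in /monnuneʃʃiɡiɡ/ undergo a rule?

Segments that undergo a rule: /o/ → [õ] (rule 1); /u/ → [ũ] (rule 1); /ɡ/ → [k] (rule 2).
All other segments surface unchanged.

3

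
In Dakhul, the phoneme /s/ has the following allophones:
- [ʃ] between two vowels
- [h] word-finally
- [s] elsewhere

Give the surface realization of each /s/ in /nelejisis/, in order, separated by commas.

[ʃ], [h]

Occurrence 1 (position 7): between two vowels → [ʃ].
Occurrence 2 (position 9): word-finally → [h].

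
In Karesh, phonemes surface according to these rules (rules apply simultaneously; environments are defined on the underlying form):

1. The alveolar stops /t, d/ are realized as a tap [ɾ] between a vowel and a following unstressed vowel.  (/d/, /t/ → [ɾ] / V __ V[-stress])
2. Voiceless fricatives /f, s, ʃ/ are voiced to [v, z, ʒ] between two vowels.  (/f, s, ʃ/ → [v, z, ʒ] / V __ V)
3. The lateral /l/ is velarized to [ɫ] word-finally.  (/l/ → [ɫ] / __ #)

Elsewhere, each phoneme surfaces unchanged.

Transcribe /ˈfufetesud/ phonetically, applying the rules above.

[ˈfuveɾezud]

/f/ (word-initial) fails the environment for rule 2, so it stays [f].
/u/ (between /f/ and /f/): no rule targets it → [u].
/f/ — between /u/ and /e/, between two vowels — surfaces as [v] (rule 2).
/e/ (between /f/ and /t/): no rule targets it → [e].
/t/ meets the environment for rule 1 (between a vowel and a following unstressed vowel) → [ɾ].
/e/ stays [e].
/s/ (between /e/ and /u/) occurs between two vowels → [z] by rule 2.
/u/ (between /s/ and /d/): no rule targets it → [u].
/d/ (word-final) fails the environment for rule 1, so it stays [d].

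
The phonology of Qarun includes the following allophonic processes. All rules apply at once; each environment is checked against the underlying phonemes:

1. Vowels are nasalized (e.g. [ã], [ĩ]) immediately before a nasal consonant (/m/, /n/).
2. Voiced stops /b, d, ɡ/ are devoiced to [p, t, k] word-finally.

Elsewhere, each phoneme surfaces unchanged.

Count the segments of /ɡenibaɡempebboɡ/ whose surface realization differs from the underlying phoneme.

Segments that undergo a rule: /e/ → [ẽ] (rule 1); /e/ → [ẽ] (rule 1); /ɡ/ → [k] (rule 2).
All other segments surface unchanged.

3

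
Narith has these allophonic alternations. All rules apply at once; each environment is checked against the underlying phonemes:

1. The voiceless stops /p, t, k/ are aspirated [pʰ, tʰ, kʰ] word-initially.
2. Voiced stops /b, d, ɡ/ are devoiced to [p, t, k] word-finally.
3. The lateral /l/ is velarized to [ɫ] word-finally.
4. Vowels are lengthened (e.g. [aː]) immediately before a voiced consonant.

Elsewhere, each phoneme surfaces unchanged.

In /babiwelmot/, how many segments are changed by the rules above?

3

Segments that undergo a rule: /a/ → [aː] (rule 4); /i/ → [iː] (rule 4); /e/ → [eː] (rule 4).
All other segments surface unchanged.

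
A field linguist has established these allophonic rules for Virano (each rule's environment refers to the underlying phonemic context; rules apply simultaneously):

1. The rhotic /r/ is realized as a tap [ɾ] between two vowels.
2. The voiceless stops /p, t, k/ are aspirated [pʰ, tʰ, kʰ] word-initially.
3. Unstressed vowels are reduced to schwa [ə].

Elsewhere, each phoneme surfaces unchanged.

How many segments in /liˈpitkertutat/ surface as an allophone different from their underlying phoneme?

Segments that undergo a rule: /i/ → [ə] (rule 3); /e/ → [ə] (rule 3); /u/ → [ə] (rule 3); /a/ → [ə] (rule 3).
All other segments surface unchanged.

4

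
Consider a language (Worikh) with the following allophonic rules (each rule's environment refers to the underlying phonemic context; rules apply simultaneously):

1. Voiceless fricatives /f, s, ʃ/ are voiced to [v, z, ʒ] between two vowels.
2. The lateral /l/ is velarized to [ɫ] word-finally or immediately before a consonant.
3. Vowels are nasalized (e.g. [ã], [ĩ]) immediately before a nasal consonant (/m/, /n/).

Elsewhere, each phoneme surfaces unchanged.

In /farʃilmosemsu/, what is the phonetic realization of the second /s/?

/s/ (between /m/ and /u/) is in the target of rule 1 but the environment (between two vowels) is not met → [s].

[s]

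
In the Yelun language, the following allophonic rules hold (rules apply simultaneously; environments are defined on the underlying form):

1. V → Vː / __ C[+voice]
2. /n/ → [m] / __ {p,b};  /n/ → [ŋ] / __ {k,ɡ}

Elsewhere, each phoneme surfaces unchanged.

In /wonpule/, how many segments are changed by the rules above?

3

Segments that undergo a rule: /o/ → [oː] (rule 1); /n/ → [m] (rule 2); /u/ → [uː] (rule 1).
All other segments surface unchanged.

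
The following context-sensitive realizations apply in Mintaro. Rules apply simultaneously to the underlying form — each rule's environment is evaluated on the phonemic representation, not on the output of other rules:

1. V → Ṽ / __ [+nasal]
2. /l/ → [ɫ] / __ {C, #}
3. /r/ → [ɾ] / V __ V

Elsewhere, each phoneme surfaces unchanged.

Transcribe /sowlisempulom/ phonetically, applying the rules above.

[sowlisẽmpulõm]

/o/ (between /s/ and /w/) fails the environment for rule 1, so it stays [o].
/l/ (between /w/ and /i/) fails the environment for rule 2, so it stays [l].
/i/ (between /l/ and /s/) fails the environment for rule 1, so it stays [i].
Rule 1 applies to /e/ (between /s/ and /m/: before a nasal consonant) → [ẽ].
/u/ (between /p/ and /l/) is in the target of rule 1 but the environment (before a nasal consonant) is not met → [u].
/l/ — between /u/ and /o/; rule 2 does not apply here → [l].
/o/ — between /l/ and /m/, before a nasal consonant — surfaces as [õ] (rule 1).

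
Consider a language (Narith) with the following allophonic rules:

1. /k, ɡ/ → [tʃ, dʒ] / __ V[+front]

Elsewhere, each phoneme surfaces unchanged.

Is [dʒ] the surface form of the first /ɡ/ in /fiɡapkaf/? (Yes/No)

No

/ɡ/ (between /i/ and /a/) is in the target of rule 1 but the environment (before a front vowel) is not met → [ɡ].
The actual realization is [ɡ], not [dʒ].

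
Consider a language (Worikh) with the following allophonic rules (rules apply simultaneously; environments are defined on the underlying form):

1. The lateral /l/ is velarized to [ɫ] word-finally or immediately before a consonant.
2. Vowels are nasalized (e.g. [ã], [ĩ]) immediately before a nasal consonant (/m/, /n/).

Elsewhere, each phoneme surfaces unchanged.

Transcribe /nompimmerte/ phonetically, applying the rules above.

/n/ stays [n].
/o/ — between /n/ and /m/, before a nasal consonant — surfaces as [õ] (rule 2).
/m/ stays [m].
/p/ (between /m/ and /i/): no rule targets it → [p].
/i/ meets the environment for rule 2 (before a nasal consonant) → [ĩ].
/m/ — not in any rule's target class → [m].
/m/ (between /m/ and /e/): no rule targets it → [m].
/e/ (between /m/ and /r/) fails the environment for rule 2, so it stays [e].
/r/ (between /e/ and /t/) is unaffected → [r].
/t/ — not in any rule's target class → [t].
/e/ (word-final) is in the target of rule 2 but the environment (before a nasal consonant) is not met → [e].

[nõmpĩmmerte]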